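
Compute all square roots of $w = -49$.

|w| = 49, arg(w) = 180°
Root modulus = 49^(1/2) = 7
Root arguments: θ_k = (180° + 360°k)/2 for k = 0, 1, ..., 1
Roots: 7i, -7i


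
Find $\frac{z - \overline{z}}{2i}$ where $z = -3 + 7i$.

z - conjugate(z) = 2bi
(z - conjugate(z))/(2i) = 2bi/(2i) = b = 7


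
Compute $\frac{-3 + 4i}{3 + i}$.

Multiply numerator and denominator by conjugate (3 - i):
= (-3 + 4i)(3 - i) / (3^2 + 1^2)
= (-5 + 15i) / 10
Divide through by 5: (-1 + 3i) / 2
= -1/2 + (3/2)i


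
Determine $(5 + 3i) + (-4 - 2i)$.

(5 + (-4)) + (3 + (-2))i = 1 + i


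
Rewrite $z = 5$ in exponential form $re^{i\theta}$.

r = |z| = sqrt((5)^2 + (0)^2) = sqrt(25 + 0) = sqrt(25) = 5
b = 0 and a > 0, so z lies on the positive real axis: θ = 0
z = 5e^(i*0) = 5


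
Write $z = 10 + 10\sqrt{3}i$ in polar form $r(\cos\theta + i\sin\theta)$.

r = |z| = sqrt(a^2 + b^2) = sqrt((10)^2 + (10*sqrt(3))^2) = sqrt(100 + 300) = sqrt(400) = 20
θ = arctan(b/a) = arctan(17.3205/10) (quadrant-adjusted) = 60°
z = 20(cos 60° + i sin 60°)


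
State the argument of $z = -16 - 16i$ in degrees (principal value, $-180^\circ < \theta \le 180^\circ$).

θ = arctan(b/a) = arctan(-16/-16) (quadrant-adjusted) = -135°


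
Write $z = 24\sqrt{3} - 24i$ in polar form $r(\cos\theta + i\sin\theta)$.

r = |z| = sqrt(a^2 + b^2) = sqrt((24*sqrt(3))^2 + (-24)^2) = sqrt(1728 + 576) = sqrt(2304) = 48
θ = arctan(b/a) = arctan(-24/41.5692) (quadrant-adjusted) = 330°
z = 48(cos 330° + i sin 330°)


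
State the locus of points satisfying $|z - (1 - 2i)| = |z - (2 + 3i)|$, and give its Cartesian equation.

|z - z1| = |z - z2| means z is equidistant from z1 and z2,
i.e. the perpendicular bisector of the segment from (1, -2) to (2, 3) (midpoint (3/2, 1/2)).
With z = x + yi, square both sides:
(x - 1)^2 + (y - (-2))^2 = (x - 2)^2 + (y - 3)^2
The x^2 and y^2 terms cancel: 2x + 10y = 13 - 5 = 8
Simplify: x + 5y = 4
Locus: Perpendicular bisector of the segment from (1, -2) to (2, 3): the line x + 5y = 4


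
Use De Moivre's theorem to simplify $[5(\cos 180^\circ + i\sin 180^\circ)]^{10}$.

By De Moivre: z^n = r^n(cos(nθ) + i sin(nθ))
= 5^10(cos(10*180°) + i sin(10*180°))
= 9765625(cos 0° + i sin 0°)
= 9765625


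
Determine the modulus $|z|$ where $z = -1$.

|z| = sqrt(a^2 + b^2) = sqrt((-1)^2 + 0^2) = sqrt(1) = 1


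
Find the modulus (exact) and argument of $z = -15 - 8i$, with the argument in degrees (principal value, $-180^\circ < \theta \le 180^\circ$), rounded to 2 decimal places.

|z| = sqrt((-15)^2 + (-8)^2) = 17
arg(z) = arctan(b/a) = arctan(-8/-15) (quadrant-adjusted) = -151.93°


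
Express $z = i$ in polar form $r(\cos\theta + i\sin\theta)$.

r = |z| = sqrt(a^2 + b^2) = sqrt((0)^2 + (1)^2) = sqrt(0 + 1) = sqrt(1) = 1
a = 0 and b > 0, so z lies on the positive imaginary axis: θ = 90°
z = 1(cos 90° + i sin 90°)


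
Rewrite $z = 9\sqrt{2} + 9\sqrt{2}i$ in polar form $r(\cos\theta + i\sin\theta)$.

r = |z| = sqrt(a^2 + b^2) = sqrt((9*sqrt(2))^2 + (9*sqrt(2))^2) = sqrt(162 + 162) = sqrt(324) = 18
θ = arctan(b/a) = arctan(12.7279/12.7279) (quadrant-adjusted) = 45°
z = 18(cos 45° + i sin 45°)


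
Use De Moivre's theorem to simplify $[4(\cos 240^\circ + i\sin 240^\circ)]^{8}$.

By De Moivre: z^n = r^n(cos(nθ) + i sin(nθ))
= 4^8(cos(8*240°) + i sin(8*240°))
= 65536(cos 120° + i sin 120°)
= -32768 + 32768*sqrt(3)i


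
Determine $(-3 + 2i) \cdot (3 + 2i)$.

(a1*a2 - b1*b2) + (a1*b2 + b1*a2)i
= (-9 - 4) + (-6 + 6)i
= -13


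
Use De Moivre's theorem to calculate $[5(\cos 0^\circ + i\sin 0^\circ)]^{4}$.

By De Moivre: z^n = r^n(cos(nθ) + i sin(nθ))
= 5^4(cos(4*0°) + i sin(4*0°))
= 625(cos 0° + i sin 0°)
= 625


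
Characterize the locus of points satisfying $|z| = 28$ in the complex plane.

|z| = 28 means sqrt(x^2 + y^2) = 28
This is a circle of radius 28 centered at the origin


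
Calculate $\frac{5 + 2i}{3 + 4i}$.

Multiply numerator and denominator by conjugate (3 - 4i):
= (5 + 2i)(3 - 4i) / (3^2 + 4^2)
= (23 - 14i) / 25
= 23/25 - (14/25)i


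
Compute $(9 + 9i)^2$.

(a + bi)^2 = a^2 - b^2 + 2abi
= 9^2 - 9^2 + 2*9*9i
= 162i


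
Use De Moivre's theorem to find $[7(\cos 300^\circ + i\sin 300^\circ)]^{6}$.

By De Moivre: z^n = r^n(cos(nθ) + i sin(nθ))
= 7^6(cos(6*300°) + i sin(6*300°))
= 117649(cos 0° + i sin 0°)
= 117649


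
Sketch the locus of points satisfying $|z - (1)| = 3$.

|z - z0| = r describes a circle centered at z0 with radius r
Here z0 = 1 and r = 3
Locus: Circle centered at (1, 0) with radius 3


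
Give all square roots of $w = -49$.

|w| = 49, arg(w) = 180°
Root modulus = 49^(1/2) = 7
Root arguments: θ_k = (180° + 360°k)/2 for k = 0, 1, ..., 1
Roots: 7i, -7i


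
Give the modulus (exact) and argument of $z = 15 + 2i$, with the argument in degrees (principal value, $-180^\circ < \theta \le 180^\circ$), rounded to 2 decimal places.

|z| = sqrt(15^2 + 2^2) = sqrt(229)
arg(z) = arctan(b/a) = arctan(2/15) (quadrant-adjusted) = 7.59°


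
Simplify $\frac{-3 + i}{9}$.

Divisor is real, so divide each part by 9:
= -1/3 + (1/9)i


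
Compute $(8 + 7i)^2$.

(a + bi)^2 = a^2 - b^2 + 2abi
= 8^2 - 7^2 + 2*8*7i
= 15 + 112i


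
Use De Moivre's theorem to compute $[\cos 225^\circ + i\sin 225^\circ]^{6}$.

By De Moivre: z^n = r^n(cos(nθ) + i sin(nθ))
= 1^6(cos(6*225°) + i sin(6*225°))
= 1(cos 270° + i sin 270°)
= -i


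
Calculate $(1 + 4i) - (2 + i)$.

(1 - 2) + (4 - 1)i = -1 + 3i


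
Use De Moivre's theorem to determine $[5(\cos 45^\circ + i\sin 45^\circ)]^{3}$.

By De Moivre: z^n = r^n(cos(nθ) + i sin(nθ))
= 5^3(cos(3*45°) + i sin(3*45°))
= 125(cos 135° + i sin 135°)
= -125*sqrt(2)/2 + (125*sqrt(2)/2)i


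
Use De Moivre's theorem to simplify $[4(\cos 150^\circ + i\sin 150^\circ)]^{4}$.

By De Moivre: z^n = r^n(cos(nθ) + i sin(nθ))
= 4^4(cos(4*150°) + i sin(4*150°))
= 256(cos 240° + i sin 240°)
= -128 - 128*sqrt(3)i


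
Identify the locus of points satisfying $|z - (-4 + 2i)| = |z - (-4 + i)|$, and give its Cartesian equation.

|z - z1| = |z - z2| means z is equidistant from z1 and z2,
i.e. the perpendicular bisector of the segment from (-4, 2) to (-4, 1) (midpoint (-4, 3/2)).
With z = x + yi, square both sides:
(x - (-4))^2 + (y - 2)^2 = (x - (-4))^2 + (y - 1)^2
The x^2 and y^2 terms cancel: 0x + (-2)y = 17 - 20 = -3
Simplify: y = 3/2
Locus: Perpendicular bisector of the segment from (-4, 2) to (-4, 1): the line y = 3/2


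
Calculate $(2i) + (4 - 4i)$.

(0 + 4) + (2 + (-4))i = 4 - 2i


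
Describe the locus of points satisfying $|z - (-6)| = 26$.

|z - z0| = r describes a circle centered at z0 with radius r
Here z0 = -6 and r = 26
Locus: Circle centered at (-6, 0) with radius 26


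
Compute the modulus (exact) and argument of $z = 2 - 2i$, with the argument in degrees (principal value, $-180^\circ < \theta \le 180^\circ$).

|z| = sqrt(2^2 + (-2)^2) = sqrt(8)
arg(z) = arctan(b/a) = arctan(-2/2) (quadrant-adjusted) = -45°


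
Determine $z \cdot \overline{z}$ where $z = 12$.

z * conjugate(z) = |z|^2 = a^2 + b^2
= 12^2 + 0^2 = 144


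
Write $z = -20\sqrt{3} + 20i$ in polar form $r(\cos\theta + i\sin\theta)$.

r = |z| = sqrt(a^2 + b^2) = sqrt((-20*sqrt(3))^2 + (20)^2) = sqrt(1200 + 400) = sqrt(1600) = 40
θ = arctan(b/a) = arctan(20/-34.641) (quadrant-adjusted) = 150°
z = 40(cos 150° + i sin 150°)


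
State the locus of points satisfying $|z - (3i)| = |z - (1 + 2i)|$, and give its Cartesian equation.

|z - z1| = |z - z2| means z is equidistant from z1 and z2,
i.e. the perpendicular bisector of the segment from (0, 3) to (1, 2) (midpoint (1/2, 5/2)).
With z = x + yi, square both sides:
(x - 0)^2 + (y - 3)^2 = (x - 1)^2 + (y - 2)^2
The x^2 and y^2 terms cancel: 2x + (-2)y = 5 - 9 = -4
Simplify: x - y = -2
Locus: Perpendicular bisector of the segment from (0, 3) to (1, 2): the line x - y = -2


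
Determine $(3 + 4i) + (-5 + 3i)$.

(3 + (-5)) + (4 + 3)i = -2 + 7i


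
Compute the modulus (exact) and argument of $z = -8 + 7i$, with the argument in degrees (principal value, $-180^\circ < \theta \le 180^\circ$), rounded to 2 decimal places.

|z| = sqrt((-8)^2 + 7^2) = sqrt(113)
arg(z) = arctan(b/a) = arctan(7/-8) (quadrant-adjusted) = 138.81°


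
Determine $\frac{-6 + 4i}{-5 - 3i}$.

Multiply numerator and denominator by conjugate (-5 + 3i):
= (-6 + 4i)(-5 + 3i) / ((-5)^2 + (-3)^2)
= (18 - 38i) / 34
Divide through by 2: (9 - 19i) / 17
= 9/17 - (19/17)i


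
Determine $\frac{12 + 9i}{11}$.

Divisor is real, so divide each part by 11:
= 12/11 + (9/11)i


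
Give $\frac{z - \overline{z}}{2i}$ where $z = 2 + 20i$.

z - conjugate(z) = 2bi
(z - conjugate(z))/(2i) = 2bi/(2i) = b = 20


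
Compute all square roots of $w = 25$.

|w| = 25, arg(w) = 0°
Root modulus = 25^(1/2) = 5
Root arguments: θ_k = (0° + 360°k)/2 for k = 0, 1, ..., 1
Roots: 5, -5


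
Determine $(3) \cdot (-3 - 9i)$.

(a1*a2 - b1*b2) + (a1*b2 + b1*a2)i
= (-9 - 0) + (-27 + 0)i
= -9 - 27i


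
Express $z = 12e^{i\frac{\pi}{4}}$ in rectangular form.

a = r cos θ = 12 * sqrt(2)/2 = 6*sqrt(2)
b = r sin θ = 12 * sqrt(2)/2 = 6*sqrt(2)
z = 6*sqrt(2) + 6*sqrt(2)i


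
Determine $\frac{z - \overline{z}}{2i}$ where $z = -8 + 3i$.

z - conjugate(z) = 2bi
(z - conjugate(z))/(2i) = 2bi/(2i) = b = 3


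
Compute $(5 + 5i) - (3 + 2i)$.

(5 - 3) + (5 - 2)i = 2 + 3i


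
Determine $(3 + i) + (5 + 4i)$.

(3 + 5) + (1 + 4)i = 8 + 5i


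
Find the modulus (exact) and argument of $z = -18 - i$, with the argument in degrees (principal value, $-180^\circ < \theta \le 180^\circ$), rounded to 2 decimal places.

|z| = sqrt((-18)^2 + (-1)^2) = sqrt(325)
arg(z) = arctan(b/a) = arctan(-1/-18) (quadrant-adjusted) = -176.82°


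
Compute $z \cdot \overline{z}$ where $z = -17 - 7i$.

z * conjugate(z) = |z|^2 = a^2 + b^2
= (-17)^2 + (-7)^2 = 338


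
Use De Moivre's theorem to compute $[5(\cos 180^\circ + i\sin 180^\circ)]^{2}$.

By De Moivre: z^n = r^n(cos(nθ) + i sin(nθ))
= 5^2(cos(2*180°) + i sin(2*180°))
= 25(cos 0° + i sin 0°)
= 25


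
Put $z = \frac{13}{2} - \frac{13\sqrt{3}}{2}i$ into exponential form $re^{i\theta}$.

r = |z| = sqrt((13/2)^2 + (-13*sqrt(3)/2)^2) = sqrt(169/4 + 507/4) = sqrt(169) = 13
θ = arctan(b/a) = arctan(-11.2583/6.5) (quadrant-adjusted) = -60° = -π/3
z = 13e^(-i*π/3)


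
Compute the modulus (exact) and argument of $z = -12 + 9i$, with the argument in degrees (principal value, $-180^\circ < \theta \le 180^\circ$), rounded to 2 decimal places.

|z| = sqrt((-12)^2 + 9^2) = 15
arg(z) = arctan(b/a) = arctan(9/-12) (quadrant-adjusted) = 143.13°


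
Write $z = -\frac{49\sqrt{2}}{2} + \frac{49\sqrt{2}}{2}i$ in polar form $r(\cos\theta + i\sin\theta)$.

r = |z| = sqrt(a^2 + b^2) = sqrt((-49*sqrt(2)/2)^2 + (49*sqrt(2)/2)^2) = sqrt(2401/2 + 2401/2) = sqrt(2401) = 49
θ = arctan(b/a) = arctan(34.6482/-34.6482) (quadrant-adjusted) = 135°
z = 49(cos 135° + i sin 135°)


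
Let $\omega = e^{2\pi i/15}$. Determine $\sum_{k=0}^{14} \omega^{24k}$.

Let ζ = ω^24 = e^(2πi·24/15). Since 15 ∤ 24, ζ ≠ 1.
Sum = Σ_{k=0}^{14} ζ^k = (ζ^15 - 1)/(ζ - 1) = (ω^{24·15} - 1)/(ζ - 1) = (1 - 1)/(ζ - 1) = 0


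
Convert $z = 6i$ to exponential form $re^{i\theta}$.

r = |z| = sqrt((0)^2 + (6)^2) = sqrt(0 + 36) = sqrt(36) = 6
a = 0 and b > 0, so z lies on the positive imaginary axis: θ = 90° = π/2
z = 6e^(i*π/2)


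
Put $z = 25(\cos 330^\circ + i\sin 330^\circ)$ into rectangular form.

a = r cos θ = 25 * sqrt(3)/2 = 25*sqrt(3)/2
b = r sin θ = 25 * -1/2 = -25/2
z = 25*sqrt(3)/2 - (25/2)i


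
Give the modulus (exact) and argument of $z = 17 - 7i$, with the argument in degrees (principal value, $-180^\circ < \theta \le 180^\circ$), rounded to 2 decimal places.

|z| = sqrt(17^2 + (-7)^2) = sqrt(338)
arg(z) = arctan(b/a) = arctan(-7/17) (quadrant-adjusted) = -22.38°


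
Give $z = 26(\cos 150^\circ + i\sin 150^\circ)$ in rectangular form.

a = r cos θ = 26 * -sqrt(3)/2 = -13*sqrt(3)
b = r sin θ = 26 * 1/2 = 13
z = -13*sqrt(3) + 13i


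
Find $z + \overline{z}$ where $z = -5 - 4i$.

z + conjugate(z) = (a + bi) + (a - bi) = 2a
= 2 * (-5) = -10


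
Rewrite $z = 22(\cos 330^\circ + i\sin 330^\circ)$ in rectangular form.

a = r cos θ = 22 * sqrt(3)/2 = 11*sqrt(3)
b = r sin θ = 22 * -1/2 = -11
z = 11*sqrt(3) - 11i


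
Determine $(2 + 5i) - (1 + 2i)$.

(2 - 1) + (5 - 2)i = 1 + 3i


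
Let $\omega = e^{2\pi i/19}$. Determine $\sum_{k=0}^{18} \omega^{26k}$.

Let ζ = ω^26 = e^(2πi·26/19). Since 19 ∤ 26, ζ ≠ 1.
Sum = Σ_{k=0}^{18} ζ^k = (ζ^19 - 1)/(ζ - 1) = (ω^{26·19} - 1)/(ζ - 1) = (1 - 1)/(ζ - 1) = 0


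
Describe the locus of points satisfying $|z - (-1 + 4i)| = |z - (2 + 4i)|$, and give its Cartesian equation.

|z - z1| = |z - z2| means z is equidistant from z1 and z2,
i.e. the perpendicular bisector of the segment from (-1, 4) to (2, 4) (midpoint (1/2, 4)).
With z = x + yi, square both sides:
(x - (-1))^2 + (y - 4)^2 = (x - 2)^2 + (y - 4)^2
The x^2 and y^2 terms cancel: 6x + 0y = 20 - 17 = 3
Simplify: x = 1/2
Locus: Perpendicular bisector of the segment from (-1, 4) to (2, 4): the line x = 1/2


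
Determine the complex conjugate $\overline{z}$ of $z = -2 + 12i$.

If z = a + bi, then conjugate(z) = a - bi
conjugate(-2 + 12i) = -2 - 12i


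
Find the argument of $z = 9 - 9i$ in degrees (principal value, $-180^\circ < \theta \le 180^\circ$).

θ = arctan(b/a) = arctan(-9/9) (quadrant-adjusted) = -45°


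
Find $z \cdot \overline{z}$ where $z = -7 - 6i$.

z * conjugate(z) = |z|^2 = a^2 + b^2
= (-7)^2 + (-6)^2 = 85


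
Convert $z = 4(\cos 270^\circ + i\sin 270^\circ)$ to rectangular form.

a = r cos θ = 4 * 0 = 0
b = r sin θ = 4 * -1 = -4
z = -4i


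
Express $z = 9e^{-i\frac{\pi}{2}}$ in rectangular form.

a = r cos θ = 9 * 0 = 0
b = r sin θ = 9 * -1 = -9
z = -9i


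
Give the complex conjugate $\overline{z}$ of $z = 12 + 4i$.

If z = a + bi, then conjugate(z) = a - bi
conjugate(12 + 4i) = 12 - 4i


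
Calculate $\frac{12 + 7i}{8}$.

Divisor is real, so divide each part by 8:
= 3/2 + (7/8)i


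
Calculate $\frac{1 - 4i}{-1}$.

Divisor is real, so divide each part by -1:
= -1 + 4i


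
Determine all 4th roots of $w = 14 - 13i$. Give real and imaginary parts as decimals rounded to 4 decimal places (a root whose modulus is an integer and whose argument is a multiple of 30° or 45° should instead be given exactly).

|w| = sqrt(365) ≈ 19.104973, arg(w) ≈ 317.121096°
Root modulus = sqrt(365)^(1/4) ≈ 2.090675
Root arguments: θ_k = (arg(w) + 360°k)/4 for k = 0, 1, ..., 3
Compute each root as (root modulus)(cos θ_k + i sin θ_k) using full-precision intermediates, then round to 4 decimal places.
Roots: 0.3889 + 2.0542i, -2.0542 + 0.3889i, -0.3889 - 2.0542i, 2.0542 - 0.3889i


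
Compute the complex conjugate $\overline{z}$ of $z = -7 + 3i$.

If z = a + bi, then conjugate(z) = a - bi
conjugate(-7 + 3i) = -7 - 3i


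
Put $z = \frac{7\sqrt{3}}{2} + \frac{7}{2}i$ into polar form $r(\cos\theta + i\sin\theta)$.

r = |z| = sqrt(a^2 + b^2) = sqrt((7*sqrt(3)/2)^2 + (7/2)^2) = sqrt(147/4 + 49/4) = sqrt(49) = 7
θ = arctan(b/a) = arctan(3.5/6.0622) (quadrant-adjusted) = 30°
z = 7(cos 30° + i sin 30°)


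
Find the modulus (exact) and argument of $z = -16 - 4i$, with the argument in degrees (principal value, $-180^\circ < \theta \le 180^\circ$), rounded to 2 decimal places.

|z| = sqrt((-16)^2 + (-4)^2) = sqrt(272)
arg(z) = arctan(b/a) = arctan(-4/-16) (quadrant-adjusted) = -165.96°


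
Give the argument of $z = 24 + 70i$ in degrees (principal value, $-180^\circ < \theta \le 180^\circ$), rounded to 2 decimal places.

θ = arctan(b/a) = arctan(70/24) (quadrant-adjusted) = 71.08°


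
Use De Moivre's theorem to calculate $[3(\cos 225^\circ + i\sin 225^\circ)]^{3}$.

By De Moivre: z^n = r^n(cos(nθ) + i sin(nθ))
= 3^3(cos(3*225°) + i sin(3*225°))
= 27(cos 315° + i sin 315°)
= 27*sqrt(2)/2 - (27*sqrt(2)/2)i


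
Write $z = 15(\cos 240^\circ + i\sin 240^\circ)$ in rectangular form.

a = r cos θ = 15 * -1/2 = -15/2
b = r sin θ = 15 * -sqrt(3)/2 = -15*sqrt(3)/2
z = -15/2 - (15*sqrt(3)/2)i


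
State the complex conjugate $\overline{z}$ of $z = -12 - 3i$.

If z = a + bi, then conjugate(z) = a - bi
conjugate(-12 - 3i) = -12 + 3i


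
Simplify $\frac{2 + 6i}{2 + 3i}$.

Multiply numerator and denominator by conjugate (2 - 3i):
= (2 + 6i)(2 - 3i) / (2^2 + 3^2)
= (22 + 6i) / 13
= 22/13 + (6/13)i


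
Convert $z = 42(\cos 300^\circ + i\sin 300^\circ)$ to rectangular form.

a = r cos θ = 42 * 1/2 = 21
b = r sin θ = 42 * -sqrt(3)/2 = -21*sqrt(3)
z = 21 - 21*sqrt(3)i


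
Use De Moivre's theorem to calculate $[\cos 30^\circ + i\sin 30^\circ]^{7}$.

By De Moivre: z^n = r^n(cos(nθ) + i sin(nθ))
= 1^7(cos(7*30°) + i sin(7*30°))
= 1(cos 210° + i sin 210°)
= -sqrt(3)/2 - (1/2)i


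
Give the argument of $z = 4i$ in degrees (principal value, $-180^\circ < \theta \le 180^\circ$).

a = 0 and b > 0, so z lies on the positive imaginary axis: θ = 90°


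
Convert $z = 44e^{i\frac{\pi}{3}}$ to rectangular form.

a = r cos θ = 44 * 1/2 = 22
b = r sin θ = 44 * sqrt(3)/2 = 22*sqrt(3)
z = 22 + 22*sqrt(3)i


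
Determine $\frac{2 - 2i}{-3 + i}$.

Multiply numerator and denominator by conjugate (-3 - i):
= (2 - 2i)(-3 - i) / ((-3)^2 + 1^2)
= (-8 + 4i) / 10
Divide through by 2: (-4 + 2i) / 5
= -4/5 + (2/5)i


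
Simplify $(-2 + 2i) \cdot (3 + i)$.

(a1*a2 - b1*b2) + (a1*b2 + b1*a2)i
= (-6 - 2) + (-2 + 6)i
= -8 + 4i


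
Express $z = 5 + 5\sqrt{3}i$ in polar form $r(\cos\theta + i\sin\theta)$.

r = |z| = sqrt(a^2 + b^2) = sqrt((5)^2 + (5*sqrt(3))^2) = sqrt(25 + 75) = sqrt(100) = 10
θ = arctan(b/a) = arctan(8.6603/5) (quadrant-adjusted) = 60°
z = 10(cos 60° + i sin 60°)


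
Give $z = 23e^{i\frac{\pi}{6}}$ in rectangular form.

a = r cos θ = 23 * sqrt(3)/2 = 23*sqrt(3)/2
b = r sin θ = 23 * 1/2 = 23/2
z = 23*sqrt(3)/2 + (23/2)i


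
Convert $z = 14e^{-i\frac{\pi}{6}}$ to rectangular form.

a = r cos θ = 14 * sqrt(3)/2 = 7*sqrt(3)
b = r sin θ = 14 * -1/2 = -7
z = 7*sqrt(3) - 7i


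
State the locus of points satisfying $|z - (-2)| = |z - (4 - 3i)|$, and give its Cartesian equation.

|z - z1| = |z - z2| means z is equidistant from z1 and z2,
i.e. the perpendicular bisector of the segment from (-2, 0) to (4, -3) (midpoint (1, -3/2)).
With z = x + yi, square both sides:
(x - (-2))^2 + (y - 0)^2 = (x - 4)^2 + (y - (-3))^2
The x^2 and y^2 terms cancel: 12x + (-6)y = 25 - 4 = 21
Simplify: 4x - 2y = 7
Locus: Perpendicular bisector of the segment from (-2, 0) to (4, -3): the line 4x - 2y = 7


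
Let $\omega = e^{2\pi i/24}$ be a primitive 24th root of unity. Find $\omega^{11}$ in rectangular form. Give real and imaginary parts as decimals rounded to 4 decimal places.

ω^11 = e^(2πi·11/24) = e^(i·11π/12)
= cos(11π/12) + i sin(11π/12)
= -0.9659 + 0.2588i


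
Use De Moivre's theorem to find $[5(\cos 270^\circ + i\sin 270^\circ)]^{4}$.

By De Moivre: z^n = r^n(cos(nθ) + i sin(nθ))
= 5^4(cos(4*270°) + i sin(4*270°))
= 625(cos 0° + i sin 0°)
= 625


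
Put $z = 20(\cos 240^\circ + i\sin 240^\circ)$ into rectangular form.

a = r cos θ = 20 * -1/2 = -10
b = r sin θ = 20 * -sqrt(3)/2 = -10*sqrt(3)
z = -10 - 10*sqrt(3)i


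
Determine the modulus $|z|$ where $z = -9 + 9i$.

|z| = sqrt(a^2 + b^2) = sqrt((-9)^2 + 9^2) = sqrt(162) = sqrt(162)


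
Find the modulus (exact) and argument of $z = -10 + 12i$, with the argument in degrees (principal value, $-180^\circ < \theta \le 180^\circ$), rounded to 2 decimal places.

|z| = sqrt((-10)^2 + 12^2) = sqrt(244)
arg(z) = arctan(b/a) = arctan(12/-10) (quadrant-adjusted) = 129.81°


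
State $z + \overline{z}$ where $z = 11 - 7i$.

z + conjugate(z) = (a + bi) + (a - bi) = 2a
= 2 * 11 = 22


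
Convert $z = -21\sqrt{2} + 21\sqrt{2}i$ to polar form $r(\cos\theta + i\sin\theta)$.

r = |z| = sqrt(a^2 + b^2) = sqrt((-21*sqrt(2))^2 + (21*sqrt(2))^2) = sqrt(882 + 882) = sqrt(1764) = 42
θ = arctan(b/a) = arctan(29.6985/-29.6985) (quadrant-adjusted) = 135°
z = 42(cos 135° + i sin 135°)


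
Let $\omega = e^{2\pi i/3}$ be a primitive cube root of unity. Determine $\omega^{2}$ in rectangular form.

ω^2 = e^(2πi·2/3) = e^(i·4π/3)
= cos(4π/3) + i sin(4π/3)
= -1/2 - (sqrt(3)/2)i


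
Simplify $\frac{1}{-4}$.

Divisor is real, so divide each part by -4:
= -1/4


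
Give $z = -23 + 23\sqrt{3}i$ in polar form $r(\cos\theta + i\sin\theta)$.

r = |z| = sqrt(a^2 + b^2) = sqrt((-23)^2 + (23*sqrt(3))^2) = sqrt(529 + 1587) = sqrt(2116) = 46
θ = arctan(b/a) = arctan(39.8372/-23) (quadrant-adjusted) = 120°
z = 46(cos 120° + i sin 120°)


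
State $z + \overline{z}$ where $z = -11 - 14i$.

z + conjugate(z) = (a + bi) + (a - bi) = 2a
= 2 * (-11) = -22


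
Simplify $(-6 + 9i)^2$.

(a + bi)^2 = a^2 - b^2 + 2abi
= (-6)^2 - 9^2 + 2*(-6)*9i
= -45 - 108i


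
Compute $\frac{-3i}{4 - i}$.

Multiply numerator and denominator by conjugate (4 + i):
= (-3i)(4 + i) / (4^2 + (-1)^2)
= (3 - 12i) / 17
= 3/17 - (12/17)i


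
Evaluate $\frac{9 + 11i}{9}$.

Divisor is real, so divide each part by 9:
= 1 + (11/9)i


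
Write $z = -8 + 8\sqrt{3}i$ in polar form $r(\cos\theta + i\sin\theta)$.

r = |z| = sqrt(a^2 + b^2) = sqrt((-8)^2 + (8*sqrt(3))^2) = sqrt(64 + 192) = sqrt(256) = 16
θ = arctan(b/a) = arctan(13.8564/-8) (quadrant-adjusted) = 120°
z = 16(cos 120° + i sin 120°)


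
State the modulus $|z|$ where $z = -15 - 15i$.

|z| = sqrt(a^2 + b^2) = sqrt((-15)^2 + (-15)^2) = sqrt(450) = sqrt(450)


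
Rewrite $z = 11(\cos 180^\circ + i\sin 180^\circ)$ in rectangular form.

a = r cos θ = 11 * -1 = -11
b = r sin θ = 11 * 0 = 0
z = -11


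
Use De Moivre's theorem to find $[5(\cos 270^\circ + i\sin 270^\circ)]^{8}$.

By De Moivre: z^n = r^n(cos(nθ) + i sin(nθ))
= 5^8(cos(8*270°) + i sin(8*270°))
= 390625(cos 0° + i sin 0°)
= 390625


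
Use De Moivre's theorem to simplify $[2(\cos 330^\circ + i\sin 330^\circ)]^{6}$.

By De Moivre: z^n = r^n(cos(nθ) + i sin(nθ))
= 2^6(cos(6*330°) + i sin(6*330°))
= 64(cos 180° + i sin 180°)
= -64


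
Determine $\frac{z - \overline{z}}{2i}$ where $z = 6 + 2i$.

z - conjugate(z) = 2bi
(z - conjugate(z))/(2i) = 2bi/(2i) = b = 2


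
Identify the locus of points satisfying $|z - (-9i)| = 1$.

|z - z0| = r describes a circle centered at z0 with radius r
Here z0 = -9i and r = 1
Locus: Circle centered at (0, -9) with radius 1


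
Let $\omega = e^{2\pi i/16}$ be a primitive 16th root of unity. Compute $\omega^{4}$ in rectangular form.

ω^4 = e^(2πi·4/16) = e^(i·1π/2)
= cos(1π/2) + i sin(1π/2)
= i


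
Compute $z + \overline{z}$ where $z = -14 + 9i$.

z + conjugate(z) = (a + bi) + (a - bi) = 2a
= 2 * (-14) = -28


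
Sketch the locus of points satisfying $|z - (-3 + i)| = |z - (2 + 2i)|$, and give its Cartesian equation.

|z - z1| = |z - z2| means z is equidistant from z1 and z2,
i.e. the perpendicular bisector of the segment from (-3, 1) to (2, 2) (midpoint (-1/2, 3/2)).
With z = x + yi, square both sides:
(x - (-3))^2 + (y - 1)^2 = (x - 2)^2 + (y - 2)^2
The x^2 and y^2 terms cancel: 10x + 2y = 8 - 10 = -2
Simplify: 5x + y = -1
Locus: Perpendicular bisector of the segment from (-3, 1) to (2, 2): the line 5x + y = -1


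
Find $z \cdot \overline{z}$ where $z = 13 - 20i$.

z * conjugate(z) = |z|^2 = a^2 + b^2
= 13^2 + (-20)^2 = 569


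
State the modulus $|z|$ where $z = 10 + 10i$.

|z| = sqrt(a^2 + b^2) = sqrt(10^2 + 10^2) = sqrt(200) = sqrt(200)


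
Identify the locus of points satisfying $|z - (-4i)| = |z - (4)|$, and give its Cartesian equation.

|z - z1| = |z - z2| means z is equidistant from z1 and z2,
i.e. the perpendicular bisector of the segment from (0, -4) to (4, 0) (midpoint (2, -2)).
With z = x + yi, square both sides:
(x - 0)^2 + (y - (-4))^2 = (x - 4)^2 + (y - 0)^2
The x^2 and y^2 terms cancel: 8x + 8y = 16 - 16 = 0
Simplify: x + y = 0
Locus: Perpendicular bisector of the segment from (0, -4) to (4, 0): the line x + y = 0


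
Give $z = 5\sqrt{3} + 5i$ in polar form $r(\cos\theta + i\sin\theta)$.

r = |z| = sqrt(a^2 + b^2) = sqrt((5*sqrt(3))^2 + (5)^2) = sqrt(75 + 25) = sqrt(100) = 10
θ = arctan(b/a) = arctan(5/8.6603) (quadrant-adjusted) = 30°
z = 10(cos 30° + i sin 30°)


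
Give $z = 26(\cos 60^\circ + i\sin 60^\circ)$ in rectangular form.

a = r cos θ = 26 * 1/2 = 13
b = r sin θ = 26 * sqrt(3)/2 = 13*sqrt(3)
z = 13 + 13*sqrt(3)i


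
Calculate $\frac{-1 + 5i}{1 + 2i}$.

Multiply numerator and denominator by conjugate (1 - 2i):
= (-1 + 5i)(1 - 2i) / (1^2 + 2^2)
= (9 + 7i) / 5
= 9/5 + (7/5)i


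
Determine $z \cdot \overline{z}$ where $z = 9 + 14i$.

z * conjugate(z) = |z|^2 = a^2 + b^2
= 9^2 + 14^2 = 277


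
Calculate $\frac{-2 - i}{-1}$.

Divisor is real, so divide each part by -1:
= 2 + i


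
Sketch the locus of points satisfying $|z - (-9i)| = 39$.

|z - z0| = r describes a circle centered at z0 with radius r
Here z0 = -9i and r = 39
Locus: Circle centered at (0, -9) with radius 39


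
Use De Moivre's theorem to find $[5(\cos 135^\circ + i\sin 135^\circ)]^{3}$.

By De Moivre: z^n = r^n(cos(nθ) + i sin(nθ))
= 5^3(cos(3*135°) + i sin(3*135°))
= 125(cos 45° + i sin 45°)
= 125*sqrt(2)/2 + (125*sqrt(2)/2)i


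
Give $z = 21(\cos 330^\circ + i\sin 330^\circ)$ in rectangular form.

a = r cos θ = 21 * sqrt(3)/2 = 21*sqrt(3)/2
b = r sin θ = 21 * -1/2 = -21/2
z = 21*sqrt(3)/2 - (21/2)i


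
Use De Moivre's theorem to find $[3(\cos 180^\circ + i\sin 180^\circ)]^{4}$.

By De Moivre: z^n = r^n(cos(nθ) + i sin(nθ))
= 3^4(cos(4*180°) + i sin(4*180°))
= 81(cos 0° + i sin 0°)
= 81


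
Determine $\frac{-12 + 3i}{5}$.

Divisor is real, so divide each part by 5:
= -12/5 + (3/5)i


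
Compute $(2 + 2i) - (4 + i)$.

(2 - 4) + (2 - 1)i = -2 + i


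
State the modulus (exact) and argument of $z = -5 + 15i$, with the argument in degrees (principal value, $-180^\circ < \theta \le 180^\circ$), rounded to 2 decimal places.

|z| = sqrt((-5)^2 + 15^2) = sqrt(250)
arg(z) = arctan(b/a) = arctan(15/-5) (quadrant-adjusted) = 108.43°


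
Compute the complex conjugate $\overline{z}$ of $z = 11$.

If z = a + bi, then conjugate(z) = a - bi
conjugate(11) = 11


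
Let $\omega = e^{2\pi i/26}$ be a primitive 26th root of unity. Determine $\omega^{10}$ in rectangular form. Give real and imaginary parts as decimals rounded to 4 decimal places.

ω^10 = e^(2πi·10/26) = e^(i·10π/13)
= cos(10π/13) + i sin(10π/13)
= -0.7485 + 0.6631i


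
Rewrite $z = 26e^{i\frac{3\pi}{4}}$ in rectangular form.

a = r cos θ = 26 * -sqrt(2)/2 = -13*sqrt(2)
b = r sin θ = 26 * sqrt(2)/2 = 13*sqrt(2)
z = -13*sqrt(2) + 13*sqrt(2)i


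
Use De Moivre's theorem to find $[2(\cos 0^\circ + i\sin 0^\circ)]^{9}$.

By De Moivre: z^n = r^n(cos(nθ) + i sin(nθ))
= 2^9(cos(9*0°) + i sin(9*0°))
= 512(cos 0° + i sin 0°)
= 512


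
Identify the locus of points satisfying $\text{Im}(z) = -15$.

Im(z) = y where z = x + yi; the equation y = -15 is satisfied by all points with that y-coordinate
Locus: Horizontal line y = -15


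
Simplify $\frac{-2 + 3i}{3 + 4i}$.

Multiply numerator and denominator by conjugate (3 - 4i):
= (-2 + 3i)(3 - 4i) / (3^2 + 4^2)
= (6 + 17i) / 25
= 6/25 + (17/25)i


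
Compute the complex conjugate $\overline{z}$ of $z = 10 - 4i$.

If z = a + bi, then conjugate(z) = a - bi
conjugate(10 - 4i) = 10 + 4i


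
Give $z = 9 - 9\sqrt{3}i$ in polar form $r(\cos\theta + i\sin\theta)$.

r = |z| = sqrt(a^2 + b^2) = sqrt((9)^2 + (-9*sqrt(3))^2) = sqrt(81 + 243) = sqrt(324) = 18
θ = arctan(b/a) = arctan(-15.5885/9) (quadrant-adjusted) = 300°
z = 18(cos 300° + i sin 300°)


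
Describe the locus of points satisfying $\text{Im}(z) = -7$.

Im(z) = y where z = x + yi; the equation y = -7 is satisfied by all points with that y-coordinate
Locus: Horizontal line y = -7


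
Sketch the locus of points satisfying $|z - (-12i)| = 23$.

|z - z0| = r describes a circle centered at z0 with radius r
Here z0 = -12i and r = 23
Locus: Circle centered at (0, -12) with radius 23


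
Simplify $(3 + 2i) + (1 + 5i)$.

(3 + 1) + (2 + 5)i = 4 + 7i


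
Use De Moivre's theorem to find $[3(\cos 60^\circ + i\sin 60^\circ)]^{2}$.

By De Moivre: z^n = r^n(cos(nθ) + i sin(nθ))
= 3^2(cos(2*60°) + i sin(2*60°))
= 9(cos 120° + i sin 120°)
= -9/2 + (9*sqrt(3)/2)i


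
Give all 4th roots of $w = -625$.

|w| = 625, arg(w) = 180°
Root modulus = 625^(1/4) = 5
Root arguments: θ_k = (180° + 360°k)/4 for k = 0, 1, ..., 3
Roots: 5*sqrt(2)/2 + (5*sqrt(2)/2)i, -5*sqrt(2)/2 + (5*sqrt(2)/2)i, -5*sqrt(2)/2 - (5*sqrt(2)/2)i, 5*sqrt(2)/2 - (5*sqrt(2)/2)i


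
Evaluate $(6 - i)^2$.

(a + bi)^2 = a^2 - b^2 + 2abi
= 6^2 - (-1)^2 + 2*6*(-1)i
= 35 - 12i


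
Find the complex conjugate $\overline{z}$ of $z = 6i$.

If z = a + bi, then conjugate(z) = a - bi
conjugate(6i) = -6i


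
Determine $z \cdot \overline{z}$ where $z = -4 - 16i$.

z * conjugate(z) = |z|^2 = a^2 + b^2
= (-4)^2 + (-16)^2 = 272


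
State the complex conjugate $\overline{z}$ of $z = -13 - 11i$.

If z = a + bi, then conjugate(z) = a - bi
conjugate(-13 - 11i) = -13 + 11i


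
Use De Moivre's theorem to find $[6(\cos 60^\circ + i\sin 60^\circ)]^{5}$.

By De Moivre: z^n = r^n(cos(nθ) + i sin(nθ))
= 6^5(cos(5*60°) + i sin(5*60°))
= 7776(cos 300° + i sin 300°)
= 3888 - 3888*sqrt(3)i


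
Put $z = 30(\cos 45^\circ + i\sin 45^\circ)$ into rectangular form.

a = r cos θ = 30 * sqrt(2)/2 = 15*sqrt(2)
b = r sin θ = 30 * sqrt(2)/2 = 15*sqrt(2)
z = 15*sqrt(2) + 15*sqrt(2)i


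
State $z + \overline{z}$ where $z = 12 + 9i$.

z + conjugate(z) = (a + bi) + (a - bi) = 2a
= 2 * 12 = 24


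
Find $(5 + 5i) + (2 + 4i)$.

(5 + 2) + (5 + 4)i = 7 + 9i


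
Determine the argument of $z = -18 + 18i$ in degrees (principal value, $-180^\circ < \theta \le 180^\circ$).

θ = arctan(b/a) = arctan(18/-18) (quadrant-adjusted) = 135°


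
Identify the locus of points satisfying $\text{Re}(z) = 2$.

Re(z) = x where z = x + yi; the equation x = 2 is satisfied by all points with that x-coordinate
Locus: Vertical line x = 2


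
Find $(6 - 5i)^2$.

(a + bi)^2 = a^2 - b^2 + 2abi
= 6^2 - (-5)^2 + 2*6*(-5)i
= 11 - 60i


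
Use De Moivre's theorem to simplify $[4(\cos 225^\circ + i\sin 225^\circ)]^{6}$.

By De Moivre: z^n = r^n(cos(nθ) + i sin(nθ))
= 4^6(cos(6*225°) + i sin(6*225°))
= 4096(cos 270° + i sin 270°)
= -4096i


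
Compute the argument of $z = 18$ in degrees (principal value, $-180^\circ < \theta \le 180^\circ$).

b = 0 and a > 0, so z lies on the positive real axis: θ = 0°


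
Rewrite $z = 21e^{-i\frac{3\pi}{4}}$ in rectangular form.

a = r cos θ = 21 * -sqrt(2)/2 = -21*sqrt(2)/2
b = r sin θ = 21 * -sqrt(2)/2 = -21*sqrt(2)/2
z = -21*sqrt(2)/2 - (21*sqrt(2)/2)i


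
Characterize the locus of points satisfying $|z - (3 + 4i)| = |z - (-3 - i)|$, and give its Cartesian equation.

|z - z1| = |z - z2| means z is equidistant from z1 and z2,
i.e. the perpendicular bisector of the segment from (3, 4) to (-3, -1) (midpoint (0, 3/2)).
With z = x + yi, square both sides:
(x - 3)^2 + (y - 4)^2 = (x - (-3))^2 + (y - (-1))^2
The x^2 and y^2 terms cancel: -12x + (-10)y = 10 - 25 = -15
Simplify: 12x + 10y = 15
Locus: Perpendicular bisector of the segment from (3, 4) to (-3, -1): the line 12x + 10y = 15


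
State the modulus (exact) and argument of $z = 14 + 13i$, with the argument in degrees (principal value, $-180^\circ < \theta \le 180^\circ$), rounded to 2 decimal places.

|z| = sqrt(14^2 + 13^2) = sqrt(365)
arg(z) = arctan(b/a) = arctan(13/14) (quadrant-adjusted) = 42.88°


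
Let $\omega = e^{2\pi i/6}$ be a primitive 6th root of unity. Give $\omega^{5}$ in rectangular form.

ω^5 = e^(2πi·5/6) = e^(i·5π/3)
= cos(5π/3) + i sin(5π/3)
= 1/2 - (sqrt(3)/2)i


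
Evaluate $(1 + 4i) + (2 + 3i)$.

(1 + 2) + (4 + 3)i = 3 + 7i


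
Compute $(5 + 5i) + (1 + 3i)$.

(5 + 1) + (5 + 3)i = 6 + 8i


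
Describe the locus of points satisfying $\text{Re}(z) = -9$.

Re(z) = x where z = x + yi; the equation x = -9 is satisfied by all points with that x-coordinate
Locus: Vertical line x = -9


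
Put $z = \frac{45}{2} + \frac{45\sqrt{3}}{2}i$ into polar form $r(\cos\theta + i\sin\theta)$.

r = |z| = sqrt(a^2 + b^2) = sqrt((45/2)^2 + (45*sqrt(3)/2)^2) = sqrt(2025/4 + 6075/4) = sqrt(2025) = 45
θ = arctan(b/a) = arctan(38.9711/22.5) (quadrant-adjusted) = 60°
z = 45(cos 60° + i sin 60°)


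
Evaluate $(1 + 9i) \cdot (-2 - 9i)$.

(a1*a2 - b1*b2) + (a1*b2 + b1*a2)i
= (-2 - (-81)) + (-9 + (-18))i
= 79 - 27i


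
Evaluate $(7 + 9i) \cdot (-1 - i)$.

(a1*a2 - b1*b2) + (a1*b2 + b1*a2)i
= (-7 - (-9)) + (-7 + (-9))i
= 2 - 16i


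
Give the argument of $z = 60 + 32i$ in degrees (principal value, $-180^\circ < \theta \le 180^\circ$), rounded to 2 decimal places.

θ = arctan(b/a) = arctan(32/60) (quadrant-adjusted) = 28.07°


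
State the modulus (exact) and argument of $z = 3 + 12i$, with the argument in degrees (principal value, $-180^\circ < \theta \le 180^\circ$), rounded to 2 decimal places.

|z| = sqrt(3^2 + 12^2) = sqrt(153)
arg(z) = arctan(b/a) = arctan(12/3) (quadrant-adjusted) = 75.96°


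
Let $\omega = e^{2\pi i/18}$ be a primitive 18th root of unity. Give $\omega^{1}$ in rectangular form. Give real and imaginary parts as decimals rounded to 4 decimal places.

ω^1 = e^(2πi·1/18) = e^(i·1π/9)
= cos(1π/9) + i sin(1π/9)
= 0.9397 + 0.3420i


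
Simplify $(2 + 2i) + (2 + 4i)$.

(2 + 2) + (2 + 4)i = 4 + 6i


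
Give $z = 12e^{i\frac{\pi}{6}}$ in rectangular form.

a = r cos θ = 12 * sqrt(3)/2 = 6*sqrt(3)
b = r sin θ = 12 * 1/2 = 6
z = 6*sqrt(3) + 6i


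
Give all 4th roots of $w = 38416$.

|w| = 38416, arg(w) = 0°
Root modulus = 38416^(1/4) = 14
Root arguments: θ_k = (0° + 360°k)/4 for k = 0, 1, ..., 3
Roots: 14, 14i, -14, -14i


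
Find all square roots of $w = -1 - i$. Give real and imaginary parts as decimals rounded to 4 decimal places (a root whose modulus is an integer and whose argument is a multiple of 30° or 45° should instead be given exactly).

|w| = sqrt(2) ≈ 1.414214, arg(w) = 225°
Root modulus = sqrt(2)^(1/2) ≈ 1.189207
Root arguments: θ_k = (225° + 360°k)/2 for k = 0, 1, ..., 1
Compute each root as (root modulus)(cos θ_k + i sin θ_k) using full-precision intermediates, then round to 4 decimal places.
Roots: -0.4551 + 1.0987i, 0.4551 - 1.0987i


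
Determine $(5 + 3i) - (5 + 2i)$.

(5 - 5) + (3 - 2)i = i


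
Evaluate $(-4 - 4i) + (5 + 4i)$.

(-4 + 5) + (-4 + 4)i = 1


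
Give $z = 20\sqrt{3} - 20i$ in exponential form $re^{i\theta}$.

r = |z| = sqrt((20*sqrt(3))^2 + (-20)^2) = sqrt(1200 + 400) = sqrt(1600) = 40
θ = arctan(b/a) = arctan(-20/34.641) (quadrant-adjusted) = -30° = -π/6
z = 40e^(-i*π/6)


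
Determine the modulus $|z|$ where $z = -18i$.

|z| = sqrt(a^2 + b^2) = sqrt(0^2 + (-18)^2) = sqrt(324) = 18


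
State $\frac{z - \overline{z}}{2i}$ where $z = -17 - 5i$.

z - conjugate(z) = 2bi
(z - conjugate(z))/(2i) = 2bi/(2i) = b = -5


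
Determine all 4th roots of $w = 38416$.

|w| = 38416, arg(w) = 0°
Root modulus = 38416^(1/4) = 14
Root arguments: θ_k = (0° + 360°k)/4 for k = 0, 1, ..., 3
Roots: 14, 14i, -14, -14i


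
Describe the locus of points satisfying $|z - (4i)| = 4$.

|z - z0| = r describes a circle centered at z0 with radius r
Here z0 = 4i and r = 4
Locus: Circle centered at (0, 4) with radius 4


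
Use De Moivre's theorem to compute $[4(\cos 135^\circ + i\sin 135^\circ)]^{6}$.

By De Moivre: z^n = r^n(cos(nθ) + i sin(nθ))
= 4^6(cos(6*135°) + i sin(6*135°))
= 4096(cos 90° + i sin 90°)
= 4096i


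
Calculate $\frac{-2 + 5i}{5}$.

Divisor is real, so divide each part by 5:
= -2/5 + i


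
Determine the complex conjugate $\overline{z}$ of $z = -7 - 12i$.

If z = a + bi, then conjugate(z) = a - bi
conjugate(-7 - 12i) = -7 + 12i


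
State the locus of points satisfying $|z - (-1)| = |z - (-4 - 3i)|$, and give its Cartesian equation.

|z - z1| = |z - z2| means z is equidistant from z1 and z2,
i.e. the perpendicular bisector of the segment from (-1, 0) to (-4, -3) (midpoint (-5/2, -3/2)).
With z = x + yi, square both sides:
(x - (-1))^2 + (y - 0)^2 = (x - (-4))^2 + (y - (-3))^2
The x^2 and y^2 terms cancel: -6x + (-6)y = 25 - 1 = 24
Simplify: x + y = -4
Locus: Perpendicular bisector of the segment from (-1, 0) to (-4, -3): the line x + y = -4


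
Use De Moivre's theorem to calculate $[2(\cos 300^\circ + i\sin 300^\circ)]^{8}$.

By De Moivre: z^n = r^n(cos(nθ) + i sin(nθ))
= 2^8(cos(8*300°) + i sin(8*300°))
= 256(cos 240° + i sin 240°)
= -128 - 128*sqrt(3)i


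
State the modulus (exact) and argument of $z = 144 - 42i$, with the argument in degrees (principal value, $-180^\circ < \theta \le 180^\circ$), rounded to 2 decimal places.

|z| = sqrt(144^2 + (-42)^2) = 150
arg(z) = arctan(b/a) = arctan(-42/144) (quadrant-adjusted) = -16.26°


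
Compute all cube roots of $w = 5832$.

|w| = 5832, arg(w) = 0°
Root modulus = 5832^(1/3) = 18
Root arguments: θ_k = (0° + 360°k)/3 for k = 0, 1, ..., 2
Roots: 18, -9 + 9*sqrt(3)i, -9 - 9*sqrt(3)i


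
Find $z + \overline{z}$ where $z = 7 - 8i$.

z + conjugate(z) = (a + bi) + (a - bi) = 2a
= 2 * 7 = 14


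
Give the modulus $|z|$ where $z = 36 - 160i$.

|z| = sqrt(a^2 + b^2) = sqrt(36^2 + (-160)^2) = sqrt(26896) = 164


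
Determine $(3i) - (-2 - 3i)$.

(0 - (-2)) + (3 - (-3))i = 2 + 6i


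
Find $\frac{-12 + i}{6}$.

Divisor is real, so divide each part by 6:
= -2 + (1/6)i


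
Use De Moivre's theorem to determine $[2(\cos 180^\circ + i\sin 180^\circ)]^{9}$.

By De Moivre: z^n = r^n(cos(nθ) + i sin(nθ))
= 2^9(cos(9*180°) + i sin(9*180°))
= 512(cos 180° + i sin 180°)
= -512


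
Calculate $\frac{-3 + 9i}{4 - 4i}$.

Multiply numerator and denominator by conjugate (4 + 4i):
= (-3 + 9i)(4 + 4i) / (4^2 + (-4)^2)
= (-48 + 24i) / 32
Divide through by 8: (-6 + 3i) / 4
= -3/2 + (3/4)i


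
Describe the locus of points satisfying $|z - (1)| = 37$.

|z - z0| = r describes a circle centered at z0 with radius r
Here z0 = 1 and r = 37
Locus: Circle centered at (1, 0) with radius 37


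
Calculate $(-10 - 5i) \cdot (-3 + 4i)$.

(a1*a2 - b1*b2) + (a1*b2 + b1*a2)i
= (30 - (-20)) + (-40 + 15)i
= 50 - 25i


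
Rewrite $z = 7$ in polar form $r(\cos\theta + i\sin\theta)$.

r = |z| = sqrt(a^2 + b^2) = sqrt((7)^2 + (0)^2) = sqrt(49 + 0) = sqrt(49) = 7
b = 0 and a > 0, so z lies on the positive real axis: θ = 0°
z = 7(cos 0° + i sin 0°)


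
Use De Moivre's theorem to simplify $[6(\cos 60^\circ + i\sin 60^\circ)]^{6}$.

By De Moivre: z^n = r^n(cos(nθ) + i sin(nθ))
= 6^6(cos(6*60°) + i sin(6*60°))
= 46656(cos 0° + i sin 0°)
= 46656


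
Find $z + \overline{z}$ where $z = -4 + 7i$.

z + conjugate(z) = (a + bi) + (a - bi) = 2a
= 2 * (-4) = -8


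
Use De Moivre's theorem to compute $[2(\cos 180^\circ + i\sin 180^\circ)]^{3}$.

By De Moivre: z^n = r^n(cos(nθ) + i sin(nθ))
= 2^3(cos(3*180°) + i sin(3*180°))
= 8(cos 180° + i sin 180°)
= -8
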